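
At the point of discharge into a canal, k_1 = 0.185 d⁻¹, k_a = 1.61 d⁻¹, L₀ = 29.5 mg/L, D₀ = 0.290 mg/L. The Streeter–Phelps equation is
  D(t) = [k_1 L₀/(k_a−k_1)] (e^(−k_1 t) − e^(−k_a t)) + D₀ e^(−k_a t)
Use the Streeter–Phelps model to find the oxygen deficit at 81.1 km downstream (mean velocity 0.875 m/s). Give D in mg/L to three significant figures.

D ≈ 2.51 mg/L

Travel time t = x/v = 81.1 km / (0.875 m/s) = 81100 m / 0.875 m/s = 92690 s = 1.073 d.
k_1 L₀/(k_a−k_1) = 0.185×29.5/(1.61−0.185) = 5.457/1.425 = 3.830 mg/L.
e^(−k_1 t) = e^(−0.185×1.073) = 0.8200; e^(−k_a t) = e^(−1.61×1.073) = 0.1778.
D = 3.830 × (0.8200 − 0.1778) + 0.290 × 0.1778 = 2.460 + 0.05156 = 2.511 mg/L.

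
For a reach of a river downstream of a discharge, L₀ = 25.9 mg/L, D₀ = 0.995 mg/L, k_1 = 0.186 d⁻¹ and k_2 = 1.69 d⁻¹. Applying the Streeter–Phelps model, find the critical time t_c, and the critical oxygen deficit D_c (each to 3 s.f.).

t_c ≈ 1.22 d; D_c ≈ 2.27 mg/L

With k_2/k_1 = 9.086 and 1 − D₀(k_2−k_1)/(k_1 L₀) = 0.6894,
t_c = ln(9.086 × 0.6894) / (1.69 − 0.186) = ln(6.264) / 1.504 = 1.835/1.504 = 1.220 d.
D_c = (k_1/k_2) L₀ e^(−k_1 t_c) = (0.186/1.69) × 25.9 × e^(−0.186×1.220) = 0.1101 × 25.9 × 0.7970 = 2.272 mg/L.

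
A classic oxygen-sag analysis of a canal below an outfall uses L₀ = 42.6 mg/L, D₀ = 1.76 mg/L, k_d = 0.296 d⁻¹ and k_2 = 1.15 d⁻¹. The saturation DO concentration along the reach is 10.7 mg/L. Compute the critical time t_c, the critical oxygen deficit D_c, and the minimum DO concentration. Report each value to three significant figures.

At the critical point dD/dt = 0, so k_d L₀ e^(−k_d t) = k_2 D. Substituting D(t) from the Streeter–Phelps equation and solving for t gives
t_c = ln[(k_2/k_d)(1 − D₀(k_2−k_d)/(k_d L₀))] / (k_2−k_d).
Here k_2−k_d = 0.8540 d⁻¹ and 1 − D₀(k_2−k_d)/(k_d L₀) = 1 − 1.76×0.8540/(0.296×42.6) = 0.8808, so
t_c = ln(3.885 × 0.8808) / 0.8540 = 1.230 / 0.8540 = 1.441 d.
L(t_c) = L₀ e^(−k_d t_c) = 42.6 × 0.6529 = 27.81 mg/L, and at the critical point k_2 D_c = k_d L, so D_c = (0.296/1.15) × 27.81 = 7.158 mg/L.
Minimum DO = C_s − D_c = 10.7 − 7.158 = 3.542 mg/L.

t_c ≈ 1.44 d; D_c ≈ 7.16 mg/L; min DO ≈ 3.54 mg/L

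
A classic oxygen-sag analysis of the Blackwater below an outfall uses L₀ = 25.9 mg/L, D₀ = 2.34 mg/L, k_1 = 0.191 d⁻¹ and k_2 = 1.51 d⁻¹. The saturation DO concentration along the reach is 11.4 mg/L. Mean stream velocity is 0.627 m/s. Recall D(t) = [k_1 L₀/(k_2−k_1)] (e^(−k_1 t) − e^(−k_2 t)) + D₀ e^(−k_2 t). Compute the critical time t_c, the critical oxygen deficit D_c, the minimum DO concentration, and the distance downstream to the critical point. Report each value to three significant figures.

At the critical point dD/dt = 0, so k_1 L₀ e^(−k_1 t) = k_2 D. Substituting D(t) from the Streeter–Phelps equation and solving for t gives
t_c = ln[(k_2/k_1)(1 − D₀(k_2−k_1)/(k_1 L₀))] / (k_2−k_1).
Here k_2−k_1 = 1.319 d⁻¹ and 1 − D₀(k_2−k_1)/(k_1 L₀) = 1 − 2.34×1.319/(0.191×25.9) = 0.3761, so
t_c = ln(7.906 × 0.3761) / 1.319 = 1.090 / 1.319 = 0.8261 d.
L(t_c) = L₀ e^(−k_1 t_c) = 25.9 × 0.8540 = 22.12 mg/L, and at the critical point k_2 D_c = k_1 L, so D_c = (0.191/1.51) × 22.12 = 2.798 mg/L.
Minimum DO = C_s − D_c = 11.4 − 2.798 = 8.602 mg/L.
x_c = v t_c = 0.627 m/s × 0.8261 d × 86400 s/d = 44750 m ≈ 44.8 km.

t_c ≈ 0.826 d; D_c ≈ 2.80 mg/L; min DO ≈ 8.60 mg/L; x_c ≈ 44.8 km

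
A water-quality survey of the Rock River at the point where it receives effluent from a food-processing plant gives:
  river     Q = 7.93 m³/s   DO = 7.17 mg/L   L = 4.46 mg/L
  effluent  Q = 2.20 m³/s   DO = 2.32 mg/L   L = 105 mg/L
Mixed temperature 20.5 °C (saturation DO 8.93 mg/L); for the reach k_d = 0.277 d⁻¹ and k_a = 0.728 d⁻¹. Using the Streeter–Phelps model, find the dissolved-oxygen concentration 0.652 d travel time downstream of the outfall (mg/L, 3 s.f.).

Mixed DO = (7.93×7.17 + 2.20×2.32)/(7.93+2.20) = 61.96/10.13 = 6.117 mg/L.
Mixed L₀ = (7.93×4.46 + 2.20×105)/(10.13) = 266.4/10.13 = 26.29 mg/L.
Initial deficit D₀ = C_s − DO₀ = 8.93 − 6.117 = 2.813 mg/L.
D(0.652) = [0.277×26.29/(0.728−0.277)](e^(−0.277×0.652) − e^(−0.728×0.652)) + 2.813 e^(−0.728×0.652)
= 16.15 × (0.8348 − 0.6221) + 2.813 × 0.6221 = 5.185 mg/L.
DO = 8.93 − 5.185 = 3.745 mg/L.

DO ≈ 3.75 mg/L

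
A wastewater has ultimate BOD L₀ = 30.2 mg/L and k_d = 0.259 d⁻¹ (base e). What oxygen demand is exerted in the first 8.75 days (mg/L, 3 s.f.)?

y_t = L₀(1 − e^(−k_d t)) = 30.2 × (1 − e^(−0.259×8.75))
= 30.2 × (1 − 0.1037) = 30.2 × 0.8963 = 27.07 mg/L.

y ≈ 27.1 mg/L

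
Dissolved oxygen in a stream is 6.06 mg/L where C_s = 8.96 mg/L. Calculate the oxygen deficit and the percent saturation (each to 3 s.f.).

D = C_s − C = 8.96 − 6.06 = 2.90 mg/L.
% saturation = 6.06/8.96 × 100 = 67.6 %.

D ≈ 2.90 mg/L; 67.6 % saturation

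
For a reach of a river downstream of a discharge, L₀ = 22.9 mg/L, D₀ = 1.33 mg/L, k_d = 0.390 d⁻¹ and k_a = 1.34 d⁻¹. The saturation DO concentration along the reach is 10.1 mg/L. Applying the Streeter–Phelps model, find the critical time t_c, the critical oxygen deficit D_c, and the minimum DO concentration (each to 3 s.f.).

t_c ≈ 1.14 d; D_c ≈ 4.27 mg/L; min DO ≈ 5.83 mg/L

At the critical point dD/dt = 0, so k_d L₀ e^(−k_d t) = k_a D. Substituting D(t) from the Streeter–Phelps equation and solving for t gives
t_c = ln[(k_a/k_d)(1 − D₀(k_a−k_d)/(k_d L₀))] / (k_a−k_d).
Here k_a−k_d = 0.9500 d⁻¹ and 1 − D₀(k_a−k_d)/(k_d L₀) = 1 − 1.33×0.9500/(0.390×22.9) = 0.8585, so
t_c = ln(3.436 × 0.8585) / 0.9500 = 1.082 / 0.9500 = 1.139 d.
D_c = (k_d/k_a) L₀ e^(−k_d t_c) = (0.390/1.34) × 22.9 × e^(−0.390×1.139) = 0.2910 × 22.9 × 0.6414 = 4.275 mg/L.
Minimum DO = C_s − D_c = 10.1 − 4.275 = 5.825 mg/L.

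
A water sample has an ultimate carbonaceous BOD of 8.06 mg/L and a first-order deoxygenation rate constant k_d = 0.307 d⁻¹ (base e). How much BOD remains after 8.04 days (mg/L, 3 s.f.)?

L ≈ 0.683 mg/L

L_t = L₀ e^(−k_d t) = 8.06 × e^(−0.307×8.04) = 8.06 × 0.08473 = 0.6829 mg/L.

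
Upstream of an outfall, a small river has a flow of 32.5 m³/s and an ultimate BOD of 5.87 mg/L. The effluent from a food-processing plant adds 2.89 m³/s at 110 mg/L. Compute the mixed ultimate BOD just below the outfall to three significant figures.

14.4 mg/L

Flow-weighted mixing: C = (Q_r C_r + Q_w C_w)/(Q_r + Q_w)
= (32.5×5.87 + 2.89×110)/(32.5 + 2.89) = 508.7/35.39 = 14.37 mg/L.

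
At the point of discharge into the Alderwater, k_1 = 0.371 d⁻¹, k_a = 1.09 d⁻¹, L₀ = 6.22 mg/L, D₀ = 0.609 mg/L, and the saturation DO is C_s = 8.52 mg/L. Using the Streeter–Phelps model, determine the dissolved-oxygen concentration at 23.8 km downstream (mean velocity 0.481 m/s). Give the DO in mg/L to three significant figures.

DO ≈ 7.32 mg/L

Travel time t = x/v = 23.8 km / (0.481 m/s) = 23800 m / 0.481 m/s = 49480 s = 0.5727 d.
k_1 L₀/(k_a−k_1) = 0.371×6.22/(1.09−0.371) = 2.308/0.7190 = 3.209 mg/L.
e^(−k_1 t) = e^(−0.371×0.5727) = 0.8086; e^(−k_a t) = e^(−1.09×0.5727) = 0.5357.
D = 3.209 × (0.8086 − 0.5357) + 0.609 × 0.5357 = 0.8759 + 0.3262 = 1.202 mg/L.
DO = C_s − D = 8.52 − 1.202 = 7.318 mg/L.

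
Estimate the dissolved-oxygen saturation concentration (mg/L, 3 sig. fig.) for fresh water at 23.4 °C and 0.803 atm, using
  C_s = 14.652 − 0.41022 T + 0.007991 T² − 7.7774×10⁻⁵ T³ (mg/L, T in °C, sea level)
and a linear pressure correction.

At sea level: C_s = 14.652 − 0.41022×23.4 + 0.007991×23.4² − 7.7774×10⁻⁵×23.4³ = 8.432 mg/L.
Pressure correction: C_s' = 8.432 × 0.803 = 6.771 mg/L.

C_s ≈ 6.77 mg/L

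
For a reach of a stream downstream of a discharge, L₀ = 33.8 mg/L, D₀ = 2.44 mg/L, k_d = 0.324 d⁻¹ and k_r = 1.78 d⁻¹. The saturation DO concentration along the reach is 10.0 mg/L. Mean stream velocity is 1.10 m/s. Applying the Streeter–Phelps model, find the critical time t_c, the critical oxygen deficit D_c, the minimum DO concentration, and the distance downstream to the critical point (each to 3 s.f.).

t_c ≈ 0.901 d; D_c ≈ 4.60 mg/L; min DO ≈ 5.40 mg/L; x_c ≈ 85.6 km

With k_r/k_d = 5.494 and 1 − D₀(k_r−k_d)/(k_d L₀) = 0.6756,
t_c = ln(5.494 × 0.6756) / (1.78 − 0.324) = ln(3.712) / 1.456 = 1.311/1.456 = 0.9007 d.
D_c = (k_d/k_r) L₀ e^(−k_d t_c) = (0.324/1.78) × 33.8 × e^(−0.324×0.9007) = 0.1820 × 33.8 × 0.7469 = 4.595 mg/L.
Minimum DO = C_s − D_c = 10.0 − 4.595 = 5.405 mg/L.
x_c = v t_c = 1.10 m/s × 0.9007 d × 86400 s/d = 85610 m ≈ 85.6 km.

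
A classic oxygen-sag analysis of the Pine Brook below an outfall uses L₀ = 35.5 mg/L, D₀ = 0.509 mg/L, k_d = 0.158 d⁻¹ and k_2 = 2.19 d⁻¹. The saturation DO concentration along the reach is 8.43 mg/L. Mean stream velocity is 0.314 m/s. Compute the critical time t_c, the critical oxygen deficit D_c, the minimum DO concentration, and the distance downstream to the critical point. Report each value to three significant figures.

t_c ≈ 1.19 d; D_c ≈ 2.12 mg/L; min DO ≈ 6.31 mg/L; x_c ≈ 32.4 km

At the critical point dD/dt = 0, so k_d L₀ e^(−k_d t) = k_2 D. Substituting D(t) from the Streeter–Phelps equation and solving for t gives
t_c = ln[(k_2/k_d)(1 − D₀(k_2−k_d)/(k_d L₀))] / (k_2−k_d).
Here k_2−k_d = 2.032 d⁻¹ and 1 − D₀(k_2−k_d)/(k_d L₀) = 1 − 0.509×2.032/(0.158×35.5) = 0.8156, so
t_c = ln(13.86 × 0.8156) / 2.032 = 2.425 / 2.032 = 1.194 d.
L(t_c) = L₀ e^(−k_d t_c) = 35.5 × 0.8281 = 29.40 mg/L, and at the critical point k_2 D_c = k_d L, so D_c = (0.158/2.19) × 29.40 = 2.121 mg/L.
Minimum DO = C_s − D_c = 8.43 − 2.121 = 6.309 mg/L.
x_c = v t_c = 0.314 m/s × 1.194 d × 86400 s/d = 32380 m ≈ 32.4 km.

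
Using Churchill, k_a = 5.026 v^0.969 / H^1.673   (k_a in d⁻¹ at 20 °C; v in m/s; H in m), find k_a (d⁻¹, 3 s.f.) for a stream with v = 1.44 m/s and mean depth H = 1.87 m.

k_a = 5.026 × 1.44^0.969 / 1.87^1.673 = 5.026 × 1.424 / 2.850 = 2.511 d⁻¹.

k_a ≈ 2.51 d⁻¹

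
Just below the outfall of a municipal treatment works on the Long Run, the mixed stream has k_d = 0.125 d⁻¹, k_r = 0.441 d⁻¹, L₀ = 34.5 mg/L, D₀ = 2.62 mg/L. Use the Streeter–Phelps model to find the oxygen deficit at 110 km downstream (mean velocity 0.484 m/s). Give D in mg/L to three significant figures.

Travel time t = x/v = 110 km / (0.484 m/s) = 110000 m / 0.484 m/s = 227300 s = 2.630 d.
k_d L₀/(k_r−k_d) = 0.125×34.5/(0.441−0.125) = 4.312/0.3160 = 13.65 mg/L.
e^(−k_d t) = e^(−0.125×2.630) = 0.7198; e^(−k_r t) = e^(−0.441×2.630) = 0.3135.
D = 13.65 × (0.7198 − 0.3135) + 2.62 × 0.3135 = 5.545 + 0.8213 = 6.366 mg/L.

D ≈ 6.37 mg/L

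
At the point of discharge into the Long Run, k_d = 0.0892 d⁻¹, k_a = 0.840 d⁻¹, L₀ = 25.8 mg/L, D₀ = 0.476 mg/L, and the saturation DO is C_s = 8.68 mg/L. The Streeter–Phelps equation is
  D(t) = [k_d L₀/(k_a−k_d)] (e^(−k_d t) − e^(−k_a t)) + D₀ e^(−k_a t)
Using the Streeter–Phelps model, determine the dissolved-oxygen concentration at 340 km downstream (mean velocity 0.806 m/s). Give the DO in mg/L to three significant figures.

DO ≈ 6.74 mg/L

Travel time t = x/v = 340 km / (0.806 m/s) = 340000 m / 0.806 m/s = 421800 s = 4.882 d.
k_d L₀/(k_a−k_d) = 0.0892×25.8/(0.840−0.0892) = 2.301/0.7508 = 3.065 mg/L.
e^(−k_d t) = e^(−0.0892×4.882) = 0.6469; e^(−k_a t) = e^(−0.840×4.882) = 0.01655.
D = 3.065 × (0.6469 − 0.01655) + 0.476 × 0.01655 = 1.932 + 0.007879 = 1.940 mg/L.
DO = C_s − D = 8.68 − 1.940 = 6.740 mg/L.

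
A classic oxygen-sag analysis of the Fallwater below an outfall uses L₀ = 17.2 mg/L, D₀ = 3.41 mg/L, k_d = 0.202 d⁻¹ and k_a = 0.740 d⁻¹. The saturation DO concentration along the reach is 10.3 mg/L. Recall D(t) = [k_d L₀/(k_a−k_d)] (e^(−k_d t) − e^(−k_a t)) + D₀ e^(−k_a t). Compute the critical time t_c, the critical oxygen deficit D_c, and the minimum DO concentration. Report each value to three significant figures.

t_c ≈ 1.02 d; D_c ≈ 3.82 mg/L; min DO ≈ 6.48 mg/L

t_c = [1/(k_a−k_d)] ln[(k_a/k_d)(1 − D₀(k_a−k_d)/(k_d L₀))]
= [1/(0.740−0.202)] ln[(0.740/0.202)(1 − 3.41×0.5380/(0.202×17.2))]
= (1/0.5380) ln[3.663 × 0.4720] = 1.859 × ln(1.729) = 1.859 × 0.5475 = 1.018 d.
L(t_c) = L₀ e^(−k_d t_c) = 17.2 × 0.8142 = 14.00 mg/L, and at the critical point k_a D_c = k_d L, so D_c = (0.202/0.740) × 14.00 = 3.823 mg/L.
Minimum DO = C_s − D_c = 10.3 − 3.823 = 6.477 mg/L.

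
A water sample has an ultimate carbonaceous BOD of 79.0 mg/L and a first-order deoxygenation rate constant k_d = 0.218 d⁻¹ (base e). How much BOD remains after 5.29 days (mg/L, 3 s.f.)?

L ≈ 24.9 mg/L

L_t = L₀ e^(−k_d t) = 79.0 × e^(−0.218×5.29) = 79.0 × 0.3156 = 24.93 mg/L.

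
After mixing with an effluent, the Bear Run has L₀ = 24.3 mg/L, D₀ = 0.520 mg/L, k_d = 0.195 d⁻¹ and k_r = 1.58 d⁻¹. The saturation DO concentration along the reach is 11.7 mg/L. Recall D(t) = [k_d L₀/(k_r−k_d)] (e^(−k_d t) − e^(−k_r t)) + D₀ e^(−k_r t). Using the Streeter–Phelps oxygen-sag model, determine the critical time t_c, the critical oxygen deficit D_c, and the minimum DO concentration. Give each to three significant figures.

t_c ≈ 1.39 d; D_c ≈ 2.29 mg/L; min DO ≈ 9.41 mg/L

At the critical point dD/dt = 0, so k_d L₀ e^(−k_d t) = k_r D. Substituting D(t) from the Streeter–Phelps equation and solving for t gives
t_c = ln[(k_r/k_d)(1 − D₀(k_r−k_d)/(k_d L₀))] / (k_r−k_d).
Here k_r−k_d = 1.385 d⁻¹ and 1 − D₀(k_r−k_d)/(k_d L₀) = 1 − 0.520×1.385/(0.195×24.3) = 0.8480, so
t_c = ln(8.103 × 0.8480) / 1.385 = 1.927 / 1.385 = 1.392 d.
D_c = (k_d/k_r) L₀ e^(−k_d t_c) = (0.195/1.58) × 24.3 × e^(−0.195×1.392) = 0.1234 × 24.3 × 0.7623 = 2.286 mg/L.
Minimum DO = C_s − D_c = 11.7 − 2.286 = 9.414 mg/L.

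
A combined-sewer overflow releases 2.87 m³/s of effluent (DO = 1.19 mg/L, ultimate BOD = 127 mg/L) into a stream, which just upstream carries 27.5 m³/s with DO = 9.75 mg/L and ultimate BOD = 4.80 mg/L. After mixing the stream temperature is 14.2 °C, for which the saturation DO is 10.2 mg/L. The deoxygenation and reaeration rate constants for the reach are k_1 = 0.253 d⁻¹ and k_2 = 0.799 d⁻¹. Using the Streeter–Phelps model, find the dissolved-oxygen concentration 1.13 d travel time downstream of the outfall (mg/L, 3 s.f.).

DO ≈ 7.07 mg/L

Mixed DO = (27.5×9.75 + 2.87×1.19)/(27.5+2.87) = 271.5/30.37 = 8.941 mg/L.
Mixed L₀ = (27.5×4.80 + 2.87×127)/(30.37) = 496.5/30.37 = 16.35 mg/L.
Initial deficit D₀ = C_s − DO₀ = 10.2 − 8.941 = 1.259 mg/L.
D(1.13) = [0.253×16.35/(0.799−0.253)](e^(−0.253×1.13) − e^(−0.799×1.13)) + 1.259 e^(−0.799×1.13)
= 7.575 × (0.7513 − 0.4054) + 1.259 × 0.4054 = 3.131 mg/L.
DO = 10.2 − 3.131 = 7.069 mg/L.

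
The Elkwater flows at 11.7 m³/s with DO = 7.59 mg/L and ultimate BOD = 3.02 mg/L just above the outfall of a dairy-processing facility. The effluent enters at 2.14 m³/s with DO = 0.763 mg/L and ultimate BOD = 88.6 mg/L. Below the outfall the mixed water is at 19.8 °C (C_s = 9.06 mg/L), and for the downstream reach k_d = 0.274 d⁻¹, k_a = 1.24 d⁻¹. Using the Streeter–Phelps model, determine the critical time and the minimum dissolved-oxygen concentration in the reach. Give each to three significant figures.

Mixed DO = (11.7×7.59 + 2.14×0.763)/(11.7+2.14) = 90.44/13.84 = 6.534 mg/L.
Mixed L₀ = (11.7×3.02 + 2.14×88.6)/(13.84) = 224.9/13.84 = 16.25 mg/L.
Initial deficit D₀ = C_s − DO₀ = 9.06 − 6.534 = 2.526 mg/L.
t_c = (1/0.9660) ln[(1.24/0.274)(1 − 2.526×0.9660/(0.274×16.25))] = 1.035 × ln(2.046) = 0.7412 d.
D_c = (0.274/1.24) × 16.25 × e^(−0.274×0.7412) = 0.2210 × 16.25 × 0.8162 = 2.931 mg/L.
Minimum DO = 9.06 − 2.931 = 6.129 mg/L.

t_c ≈ 0.741 d; minimum DO ≈ 6.13 mg/L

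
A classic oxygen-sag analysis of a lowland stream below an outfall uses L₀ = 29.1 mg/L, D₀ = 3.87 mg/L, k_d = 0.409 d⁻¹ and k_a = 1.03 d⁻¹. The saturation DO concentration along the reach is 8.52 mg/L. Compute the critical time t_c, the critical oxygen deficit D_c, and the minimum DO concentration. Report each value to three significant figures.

t_c ≈ 1.12 d; D_c ≈ 7.30 mg/L; min DO ≈ 1.22 mg/L

At the critical point dD/dt = 0, so k_d L₀ e^(−k_d t) = k_a D. Substituting D(t) from the Streeter–Phelps equation and solving for t gives
t_c = ln[(k_a/k_d)(1 − D₀(k_a−k_d)/(k_d L₀))] / (k_a−k_d).
Here k_a−k_d = 0.6210 d⁻¹ and 1 − D₀(k_a−k_d)/(k_d L₀) = 1 − 3.87×0.6210/(0.409×29.1) = 0.7981, so
t_c = ln(2.518 × 0.7981) / 0.6210 = 0.6980 / 0.6210 = 1.124 d.
L(t_c) = L₀ e^(−k_d t_c) = 29.1 × 0.6314 = 18.38 mg/L, and at the critical point k_a D_c = k_d L, so D_c = (0.409/1.03) × 18.38 = 7.296 mg/L.
Minimum DO = C_s − D_c = 8.52 − 7.296 = 1.224 mg/L.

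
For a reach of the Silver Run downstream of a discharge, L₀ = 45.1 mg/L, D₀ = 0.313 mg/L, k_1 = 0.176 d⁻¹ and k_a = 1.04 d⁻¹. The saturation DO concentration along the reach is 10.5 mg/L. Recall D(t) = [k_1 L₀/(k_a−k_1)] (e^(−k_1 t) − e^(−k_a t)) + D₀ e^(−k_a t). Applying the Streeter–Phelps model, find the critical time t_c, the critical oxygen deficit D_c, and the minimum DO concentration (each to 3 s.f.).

t_c ≈ 2.02 d; D_c ≈ 5.35 mg/L; min DO ≈ 5.15 mg/L

At the critical point dD/dt = 0, so k_1 L₀ e^(−k_1 t) = k_a D. Substituting D(t) from the Streeter–Phelps equation and solving for t gives
t_c = ln[(k_a/k_1)(1 − D₀(k_a−k_1)/(k_1 L₀))] / (k_a−k_1).
Here k_a−k_1 = 0.8640 d⁻¹ and 1 − D₀(k_a−k_1)/(k_1 L₀) = 1 − 0.313×0.8640/(0.176×45.1) = 0.9659, so
t_c = ln(5.909 × 0.9659) / 0.8640 = 1.742 / 0.8640 = 2.016 d.
D_c = (k_1/k_a) L₀ e^(−k_1 t_c) = (0.176/1.04) × 45.1 × e^(−0.176×2.016) = 0.1692 × 45.1 × 0.7013 = 5.353 mg/L.
Minimum DO = C_s − D_c = 10.5 − 5.353 = 5.147 mg/L.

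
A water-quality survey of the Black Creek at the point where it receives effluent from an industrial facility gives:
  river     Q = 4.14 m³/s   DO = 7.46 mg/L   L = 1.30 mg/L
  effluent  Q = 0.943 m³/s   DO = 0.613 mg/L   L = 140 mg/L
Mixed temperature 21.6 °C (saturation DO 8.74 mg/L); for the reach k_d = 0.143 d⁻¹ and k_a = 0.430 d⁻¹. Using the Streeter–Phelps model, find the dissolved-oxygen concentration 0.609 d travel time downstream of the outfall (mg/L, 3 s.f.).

DO ≈ 4.80 mg/L

Mixed DO = (4.14×7.46 + 0.943×0.613)/(4.14+0.943) = 31.46/5.083 = 6.190 mg/L.
Mixed L₀ = (4.14×1.30 + 0.943×140)/(5.083) = 137.4/5.083 = 27.03 mg/L.
Initial deficit D₀ = C_s − DO₀ = 8.74 − 6.190 = 2.550 mg/L.
D(0.609) = [0.143×27.03/(0.430−0.143)](e^(−0.143×0.609) − e^(−0.430×0.609)) + 2.550 e^(−0.430×0.609)
= 13.47 × (0.9166 − 0.7696) + 2.550 × 0.7696 = 3.942 mg/L.
DO = 8.74 − 3.942 = 4.798 mg/L.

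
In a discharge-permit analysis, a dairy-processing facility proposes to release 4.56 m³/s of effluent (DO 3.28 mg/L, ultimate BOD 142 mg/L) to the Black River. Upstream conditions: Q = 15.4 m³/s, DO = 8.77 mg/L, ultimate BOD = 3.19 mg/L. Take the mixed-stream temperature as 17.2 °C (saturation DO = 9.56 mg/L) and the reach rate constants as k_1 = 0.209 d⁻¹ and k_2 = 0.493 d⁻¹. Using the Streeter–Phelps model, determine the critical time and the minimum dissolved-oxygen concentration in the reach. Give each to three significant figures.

Mixed DO = (15.4×8.77 + 4.56×3.28)/(15.4+4.56) = 150.0/19.96 = 7.516 mg/L.
Mixed L₀ = (15.4×3.19 + 4.56×142)/(19.96) = 696.6/19.96 = 34.90 mg/L.
Initial deficit D₀ = C_s − DO₀ = 9.56 − 7.516 = 2.044 mg/L.
t_c = (1/0.2840) ln[(0.493/0.209)(1 − 2.044×0.2840/(0.209×34.90))] = 3.521 × ln(2.171) = 2.730 d.
D_c = (0.209/0.493) × 34.90 × e^(−0.209×2.730) = 0.4239 × 34.90 × 0.5652 = 8.363 mg/L.
Minimum DO = 9.56 − 8.363 = 1.197 mg/L.

t_c ≈ 2.73 d; minimum DO ≈ 1.20 mg/L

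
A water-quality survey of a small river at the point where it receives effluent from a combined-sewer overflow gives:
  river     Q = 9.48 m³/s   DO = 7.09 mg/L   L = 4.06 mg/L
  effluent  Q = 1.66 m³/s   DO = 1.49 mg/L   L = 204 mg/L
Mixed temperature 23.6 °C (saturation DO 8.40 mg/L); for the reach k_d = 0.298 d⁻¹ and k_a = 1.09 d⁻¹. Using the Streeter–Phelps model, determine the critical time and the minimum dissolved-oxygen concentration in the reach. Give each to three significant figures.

Mixed DO = (9.48×7.09 + 1.66×1.49)/(9.48+1.66) = 69.69/11.14 = 6.256 mg/L.
Mixed L₀ = (9.48×4.06 + 1.66×204)/(11.14) = 377.1/11.14 = 33.85 mg/L.
Initial deficit D₀ = C_s − DO₀ = 8.40 − 6.256 = 2.144 mg/L.
t_c = (1/0.7920) ln[(1.09/0.298)(1 − 2.144×0.7920/(0.298×33.85))] = 1.263 × ln(3.042) = 1.405 d.
D_c = (0.298/1.09) × 33.85 × e^(−0.298×1.405) = 0.2734 × 33.85 × 0.6580 = 6.090 mg/L.
Minimum DO = 8.40 − 6.090 = 2.310 mg/L.

t_c ≈ 1.40 d; minimum DO ≈ 2.31 mg/L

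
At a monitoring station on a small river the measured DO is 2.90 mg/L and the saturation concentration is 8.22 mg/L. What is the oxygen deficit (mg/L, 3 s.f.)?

D ≈ 5.32 mg/L

D = C_s − C = 8.22 − 2.90 = 5.32 mg/L.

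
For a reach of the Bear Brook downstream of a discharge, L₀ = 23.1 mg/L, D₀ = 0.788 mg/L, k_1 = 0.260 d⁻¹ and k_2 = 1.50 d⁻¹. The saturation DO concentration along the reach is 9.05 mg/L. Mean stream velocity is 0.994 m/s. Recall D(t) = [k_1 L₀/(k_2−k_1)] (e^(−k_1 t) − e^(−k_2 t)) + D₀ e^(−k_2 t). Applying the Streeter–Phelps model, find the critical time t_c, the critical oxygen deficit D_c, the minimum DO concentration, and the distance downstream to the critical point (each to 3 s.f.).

t_c ≈ 1.27 d; D_c ≈ 2.88 mg/L; min DO ≈ 6.17 mg/L; x_c ≈ 109 km

t_c = [1/(k_2−k_1)] ln[(k_2/k_1)(1 − D₀(k_2−k_1)/(k_1 L₀))]
= [1/(1.50−0.260)] ln[(1.50/0.260)(1 − 0.788×1.240/(0.260×23.1))]
= (1/1.240) ln[5.769 × 0.8373] = 0.8065 × ln(4.831) = 0.8065 × 1.575 = 1.270 d.
D_c = (k_1/k_2) L₀ e^(−k_1 t_c) = (0.260/1.50) × 23.1 × e^(−0.260×1.270) = 0.1733 × 23.1 × 0.7188 = 2.878 mg/L.
Minimum DO = C_s − D_c = 9.05 − 2.878 = 6.172 mg/L.
x_c = v t_c = 0.994 m/s × 1.270 d × 86400 s/d = 109100 m ≈ 109 km.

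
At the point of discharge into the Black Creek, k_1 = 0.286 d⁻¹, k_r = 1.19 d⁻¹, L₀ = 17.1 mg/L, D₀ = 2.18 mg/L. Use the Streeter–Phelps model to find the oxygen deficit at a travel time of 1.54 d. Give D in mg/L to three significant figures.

k_1 L₀/(k_r−k_1) = 0.286×17.1/(1.19−0.286) = 4.891/0.9040 = 5.410 mg/L.
e^(−k_1 t) = e^(−0.286×1.540) = 0.6438; e^(−k_r t) = e^(−1.19×1.540) = 0.1600.
D = 5.410 × (0.6438 − 0.1600) + 2.18 × 0.1600 = 2.617 + 0.3488 = 2.966 mg/L.

D ≈ 2.97 mg/L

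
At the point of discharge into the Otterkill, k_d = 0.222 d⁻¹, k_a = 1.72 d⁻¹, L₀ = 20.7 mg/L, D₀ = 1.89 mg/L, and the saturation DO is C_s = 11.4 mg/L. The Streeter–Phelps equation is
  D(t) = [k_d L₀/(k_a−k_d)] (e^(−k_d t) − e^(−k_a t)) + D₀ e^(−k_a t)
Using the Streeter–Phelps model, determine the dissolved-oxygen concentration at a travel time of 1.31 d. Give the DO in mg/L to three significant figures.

DO ≈ 9.23 mg/L

k_d L₀/(k_a−k_d) = 0.222×20.7/(1.72−0.222) = 4.595/1.498 = 3.068 mg/L.
e^(−k_d t) = e^(−0.222×1.310) = 0.7477; e^(−k_a t) = e^(−1.72×1.310) = 0.1051.
D = 3.068 × (0.7477 − 0.1051) + 1.89 × 0.1051 = 1.971 + 0.1986 = 2.170 mg/L.
DO = C_s − D = 11.4 − 2.170 = 9.230 mg/L.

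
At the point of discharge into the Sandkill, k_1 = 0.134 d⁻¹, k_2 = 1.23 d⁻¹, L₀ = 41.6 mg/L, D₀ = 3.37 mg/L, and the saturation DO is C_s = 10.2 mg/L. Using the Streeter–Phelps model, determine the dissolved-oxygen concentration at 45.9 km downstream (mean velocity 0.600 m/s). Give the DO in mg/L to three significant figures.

DO ≈ 6.26 mg/L

Travel time t = x/v = 45.9 km / (0.600 m/s) = 45900 m / 0.600 m/s = 76500 s = 0.8854 d.
k_1 L₀/(k_2−k_1) = 0.134×41.6/(1.23−0.134) = 5.574/1.096 = 5.086 mg/L.
e^(−k_1 t) = e^(−0.134×0.8854) = 0.8881; e^(−k_2 t) = e^(−1.23×0.8854) = 0.3365.
D = 5.086 × (0.8881 − 0.3365) + 3.37 × 0.3365 = 2.805 + 1.134 = 3.940 mg/L.
DO = C_s − D = 10.2 − 3.940 = 6.260 mg/L.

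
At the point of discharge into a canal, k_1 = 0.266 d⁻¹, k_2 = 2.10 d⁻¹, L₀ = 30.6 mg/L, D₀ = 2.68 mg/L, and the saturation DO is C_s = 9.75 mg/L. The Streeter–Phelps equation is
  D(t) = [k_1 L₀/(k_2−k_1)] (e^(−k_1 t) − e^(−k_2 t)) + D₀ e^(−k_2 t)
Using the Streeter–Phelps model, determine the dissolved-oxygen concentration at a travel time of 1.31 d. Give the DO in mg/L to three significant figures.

DO ≈ 6.73 mg/L

k_1 L₀/(k_2−k_1) = 0.266×30.6/(2.10−0.266) = 8.140/1.834 = 4.438 mg/L.
e^(−k_1 t) = e^(−0.266×1.310) = 0.7058; e^(−k_2 t) = e^(−2.10×1.310) = 0.06386.
D = 4.438 × (0.7058 − 0.06386) + 2.68 × 0.06386 = 2.849 + 0.1712 = 3.020 mg/L.
DO = C_s − D = 9.75 − 3.020 = 6.730 mg/L.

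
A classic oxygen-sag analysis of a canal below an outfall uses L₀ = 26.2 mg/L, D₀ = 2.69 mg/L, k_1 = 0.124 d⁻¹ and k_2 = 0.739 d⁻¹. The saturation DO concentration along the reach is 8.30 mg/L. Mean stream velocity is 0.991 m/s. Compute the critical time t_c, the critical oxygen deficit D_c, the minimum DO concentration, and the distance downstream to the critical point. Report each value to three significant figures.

t_c ≈ 1.75 d; D_c ≈ 3.54 mg/L; min DO ≈ 4.76 mg/L; x_c ≈ 149 km

t_c = [1/(k_2−k_1)] ln[(k_2/k_1)(1 − D₀(k_2−k_1)/(k_1 L₀))]
= [1/(0.739−0.124)] ln[(0.739/0.124)(1 − 2.69×0.6150/(0.124×26.2))]
= (1/0.6150) ln[5.960 × 0.4908] = 1.626 × ln(2.925) = 1.626 × 1.073 = 1.745 d.
D_c = (k_1/k_2) L₀ e^(−k_1 t_c) = (0.124/0.739) × 26.2 × e^(−0.124×1.745) = 0.1678 × 26.2 × 0.8054 = 3.541 mg/L.
Minimum DO = C_s − D_c = 8.30 − 3.541 = 4.759 mg/L.
x_c = v t_c = 0.991 m/s × 1.745 d × 86400 s/d = 149400 m ≈ 149 km.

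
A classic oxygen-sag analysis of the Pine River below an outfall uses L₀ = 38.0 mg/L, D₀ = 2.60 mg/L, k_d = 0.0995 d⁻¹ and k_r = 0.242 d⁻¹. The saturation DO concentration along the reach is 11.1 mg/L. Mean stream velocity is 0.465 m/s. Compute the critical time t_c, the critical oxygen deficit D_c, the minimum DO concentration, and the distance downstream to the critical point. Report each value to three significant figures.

t_c = [1/(k_r−k_d)] ln[(k_r/k_d)(1 − D₀(k_r−k_d)/(k_d L₀))]
= [1/(0.242−0.0995)] ln[(0.242/0.0995)(1 − 2.60×0.1425/(0.0995×38.0))]
= (1/0.1425) ln[2.432 × 0.9020] = 7.018 × ln(2.194) = 7.018 × 0.7857 = 5.513 d.
D_c = (k_d/k_r) L₀ e^(−k_d t_c) = (0.0995/0.242) × 38.0 × e^(−0.0995×5.513) = 0.4112 × 38.0 × 0.5778 = 9.027 mg/L.
Minimum DO = C_s − D_c = 11.1 − 9.027 = 2.073 mg/L.
x_c = v t_c = 0.465 m/s × 5.513 d × 86400 s/d = 221500 m ≈ 222 km.

t_c ≈ 5.51 d; D_c ≈ 9.03 mg/L; min DO ≈ 2.07 mg/L; x_c ≈ 222 km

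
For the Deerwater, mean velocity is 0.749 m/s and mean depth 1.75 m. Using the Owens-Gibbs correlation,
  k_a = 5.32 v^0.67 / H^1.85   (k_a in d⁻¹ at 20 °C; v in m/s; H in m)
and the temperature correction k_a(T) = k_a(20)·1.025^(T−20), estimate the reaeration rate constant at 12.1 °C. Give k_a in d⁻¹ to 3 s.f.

k_a ≈ 1.28 d⁻¹

k_a(20) = 5.32 × 0.749^0.67 / 1.75^1.85 = 5.32 × 0.8240 / 2.816 = 1.557 d⁻¹.
k_a(12.1) = 1.557 × 1.025^(12.1−20) = 1.557 × 0.8228 = 1.281 d⁻¹.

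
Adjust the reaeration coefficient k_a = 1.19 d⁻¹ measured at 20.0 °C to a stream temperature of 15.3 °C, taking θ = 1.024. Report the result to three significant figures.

k_a ≈ 1.06 d⁻¹

k_a(T₂) = k_a(T₁) · θ^(T₂−T₁) = 1.19 × 1.024^(15.3−20.0)
= 1.19 × 1.024^-4.70 = 1.19 × 0.8945 = 1.064 d⁻¹.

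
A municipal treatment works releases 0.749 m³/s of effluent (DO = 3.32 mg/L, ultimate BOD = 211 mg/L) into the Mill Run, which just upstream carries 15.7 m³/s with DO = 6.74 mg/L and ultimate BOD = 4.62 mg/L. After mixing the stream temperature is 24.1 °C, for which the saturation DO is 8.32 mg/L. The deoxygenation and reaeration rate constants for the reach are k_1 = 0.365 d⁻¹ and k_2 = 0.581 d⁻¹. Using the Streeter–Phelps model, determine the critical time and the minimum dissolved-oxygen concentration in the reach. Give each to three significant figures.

Mixed DO = (15.7×6.74 + 0.749×3.32)/(15.7+0.749) = 108.3/16.45 = 6.584 mg/L.
Mixed L₀ = (15.7×4.62 + 0.749×211)/(16.45) = 230.6/16.45 = 14.02 mg/L.
Initial deficit D₀ = C_s − DO₀ = 8.32 − 6.584 = 1.736 mg/L.
t_c = (1/0.2160) ln[(0.581/0.365)(1 − 1.736×0.2160/(0.365×14.02))] = 4.630 × ln(1.475) = 1.800 d.
D_c = (0.365/0.581) × 14.02 × e^(−0.365×1.800) = 0.6282 × 14.02 × 0.5184 = 4.566 mg/L.
Minimum DO = 8.32 − 4.566 = 3.754 mg/L.

t_c ≈ 1.80 d; minimum DO ≈ 3.75 mg/L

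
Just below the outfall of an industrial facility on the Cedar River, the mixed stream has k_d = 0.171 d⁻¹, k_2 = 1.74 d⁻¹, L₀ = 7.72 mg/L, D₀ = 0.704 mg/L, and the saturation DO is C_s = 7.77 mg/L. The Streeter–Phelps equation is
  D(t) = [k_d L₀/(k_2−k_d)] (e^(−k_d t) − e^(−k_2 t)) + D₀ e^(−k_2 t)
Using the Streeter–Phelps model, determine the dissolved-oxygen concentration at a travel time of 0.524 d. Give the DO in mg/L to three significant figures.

DO ≈ 7.06 mg/L

k_d L₀/(k_2−k_d) = 0.171×7.72/(1.74−0.171) = 1.320/1.569 = 0.8414 mg/L.
e^(−k_d t) = e^(−0.171×0.5240) = 0.9143; e^(−k_2 t) = e^(−1.74×0.5240) = 0.4018.
D = 0.8414 × (0.9143 − 0.4018) + 0.704 × 0.4018 = 0.4312 + 0.2829 = 0.7141 mg/L.
DO = C_s − D = 7.77 − 0.7141 = 7.056 mg/L.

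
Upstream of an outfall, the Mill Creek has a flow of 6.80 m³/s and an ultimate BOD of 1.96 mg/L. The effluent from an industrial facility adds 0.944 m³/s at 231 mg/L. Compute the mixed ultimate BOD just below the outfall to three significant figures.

Flow-weighted mixing: C = (Q_r C_r + Q_w C_w)/(Q_r + Q_w)
= (6.80×1.96 + 0.944×231)/(6.80 + 0.944) = 231.4/7.744 = 29.88 mg/L.

29.9 mg/L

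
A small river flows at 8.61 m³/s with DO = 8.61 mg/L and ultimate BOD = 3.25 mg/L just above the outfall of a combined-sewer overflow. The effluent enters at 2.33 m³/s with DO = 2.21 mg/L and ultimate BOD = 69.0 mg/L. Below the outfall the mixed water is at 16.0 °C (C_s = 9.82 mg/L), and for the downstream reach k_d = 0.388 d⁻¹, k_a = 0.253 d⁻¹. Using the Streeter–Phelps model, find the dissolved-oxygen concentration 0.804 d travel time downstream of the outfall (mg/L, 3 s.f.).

Mixed DO = (8.61×8.61 + 2.33×2.21)/(8.61+2.33) = 79.28/10.94 = 7.247 mg/L.
Mixed L₀ = (8.61×3.25 + 2.33×69.0)/(10.94) = 188.8/10.94 = 17.25 mg/L.
Initial deficit D₀ = C_s − DO₀ = 9.82 − 7.247 = 2.573 mg/L.
D(0.804) = [0.388×17.25/(0.253−0.388)](e^(−0.388×0.804) − e^(−0.253×0.804)) + 2.573 e^(−0.253×0.804)
= -49.59 × (0.7320 − 0.8159) + 2.573 × 0.8159 = 6.261 mg/L.
DO = 9.82 − 6.261 = 3.559 mg/L.

DO ≈ 3.56 mg/L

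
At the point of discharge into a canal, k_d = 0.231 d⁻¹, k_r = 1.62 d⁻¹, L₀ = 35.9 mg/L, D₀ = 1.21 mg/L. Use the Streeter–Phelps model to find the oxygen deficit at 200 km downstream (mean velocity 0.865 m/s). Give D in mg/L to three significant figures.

Travel time t = x/v = 200 km / (0.865 m/s) = 200000 m / 0.865 m/s = 231200 s = 2.676 d.
k_d L₀/(k_r−k_d) = 0.231×35.9/(1.62−0.231) = 8.293/1.389 = 5.970 mg/L.
e^(−k_d t) = e^(−0.231×2.676) = 0.5389; e^(−k_r t) = e^(−1.62×2.676) = 0.01310.
D = 5.970 × (0.5389 − 0.01310) + 1.21 × 0.01310 = 3.139 + 0.01585 = 3.155 mg/L.

D ≈ 3.16 mg/L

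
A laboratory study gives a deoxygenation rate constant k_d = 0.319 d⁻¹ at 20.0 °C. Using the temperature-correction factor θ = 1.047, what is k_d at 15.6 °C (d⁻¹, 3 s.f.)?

k_d ≈ 0.261 d⁻¹

k_d(T₂) = k_d(T₁) · θ^(T₂−T₁) = 0.319 × 1.047^(15.6−20.0)
= 0.319 × 1.047^-4.40 = 0.319 × 0.8170 = 0.2606 d⁻¹.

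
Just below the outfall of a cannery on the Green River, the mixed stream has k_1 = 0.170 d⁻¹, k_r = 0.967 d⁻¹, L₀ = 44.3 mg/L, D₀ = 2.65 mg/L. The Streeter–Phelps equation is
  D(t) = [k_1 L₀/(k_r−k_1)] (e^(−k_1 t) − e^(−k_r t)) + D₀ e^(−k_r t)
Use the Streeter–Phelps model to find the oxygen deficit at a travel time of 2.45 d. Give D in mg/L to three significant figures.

D ≈ 5.59 mg/L

k_1 L₀/(k_r−k_1) = 0.170×44.3/(0.967−0.170) = 7.531/0.7970 = 9.449 mg/L.
e^(−k_1 t) = e^(−0.170×2.450) = 0.6594; e^(−k_r t) = e^(−0.967×2.450) = 0.09356.
D = 9.449 × (0.6594 − 0.09356) + 2.65 × 0.09356 = 5.346 + 0.2479 = 5.594 mg/L.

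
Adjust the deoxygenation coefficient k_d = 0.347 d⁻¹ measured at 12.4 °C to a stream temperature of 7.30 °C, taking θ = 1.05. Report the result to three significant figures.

k_d ≈ 0.271 d⁻¹

k_d(T₂) = k_d(T₁) · θ^(T₂−T₁) = 0.347 × 1.05^(7.30−12.4)
= 0.347 × 1.05^-5.10 = 0.347 × 0.7797 = 0.2706 d⁻¹.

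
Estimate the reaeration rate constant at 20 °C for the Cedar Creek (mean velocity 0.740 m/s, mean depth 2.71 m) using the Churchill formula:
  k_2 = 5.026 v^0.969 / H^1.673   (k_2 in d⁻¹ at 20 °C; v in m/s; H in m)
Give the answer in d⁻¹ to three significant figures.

k_2 = 5.026 × 0.740^0.969 / 2.71^1.673 = 5.026 × 0.7469 / 5.301 = 0.7082 d⁻¹.

k_2 ≈ 0.708 d⁻¹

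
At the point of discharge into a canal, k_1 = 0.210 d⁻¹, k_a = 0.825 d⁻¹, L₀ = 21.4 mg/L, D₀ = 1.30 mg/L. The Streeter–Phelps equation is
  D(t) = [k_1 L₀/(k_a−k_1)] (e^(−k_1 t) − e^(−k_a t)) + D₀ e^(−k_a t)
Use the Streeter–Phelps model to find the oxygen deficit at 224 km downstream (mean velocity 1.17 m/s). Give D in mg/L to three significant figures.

Travel time t = x/v = 224 km / (1.17 m/s) = 224000 m / 1.17 m/s = 191500 s = 2.216 d.
k_1 L₀/(k_a−k_1) = 0.210×21.4/(0.825−0.210) = 4.494/0.6150 = 7.307 mg/L.
e^(−k_1 t) = e^(−0.210×2.216) = 0.6279; e^(−k_a t) = e^(−0.825×2.216) = 0.1607.
D = 7.307 × (0.6279 − 0.1607) + 1.30 × 0.1607 = 3.414 + 0.2089 = 3.623 mg/L.

D ≈ 3.62 mg/L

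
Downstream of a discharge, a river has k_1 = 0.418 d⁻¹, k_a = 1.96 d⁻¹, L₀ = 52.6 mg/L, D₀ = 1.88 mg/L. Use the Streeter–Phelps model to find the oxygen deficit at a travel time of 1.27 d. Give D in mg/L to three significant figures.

k_1 L₀/(k_a−k_1) = 0.418×52.6/(1.96−0.418) = 21.99/1.542 = 14.26 mg/L.
e^(−k_1 t) = e^(−0.418×1.270) = 0.5881; e^(−k_a t) = e^(−1.96×1.270) = 0.08298.
D = 14.26 × (0.5881 − 0.08298) + 1.88 × 0.08298 = 7.202 + 0.1560 = 7.358 mg/L.

D ≈ 7.36 mg/L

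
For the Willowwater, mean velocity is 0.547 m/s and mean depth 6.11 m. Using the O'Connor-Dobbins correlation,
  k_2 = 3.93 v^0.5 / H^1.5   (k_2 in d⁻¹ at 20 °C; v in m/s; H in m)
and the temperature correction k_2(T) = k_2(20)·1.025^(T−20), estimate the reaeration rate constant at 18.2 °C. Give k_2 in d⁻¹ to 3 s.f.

k_2 ≈ 0.184 d⁻¹

k_2(20) = 3.93 × 0.547^0.5 / 6.11^1.5 = 3.93 × 0.7396 / 15.10 = 0.1925 d⁻¹.
k_2(18.2) = 0.1925 × 1.025^(18.2−20) = 0.1925 × 0.9565 = 0.1841 d⁻¹.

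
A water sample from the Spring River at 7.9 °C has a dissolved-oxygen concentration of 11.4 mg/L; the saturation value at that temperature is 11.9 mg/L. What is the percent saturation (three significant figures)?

95.8 % saturation

% saturation = C/C_s × 100 = 11.4/11.9 × 100 = 95.8 %.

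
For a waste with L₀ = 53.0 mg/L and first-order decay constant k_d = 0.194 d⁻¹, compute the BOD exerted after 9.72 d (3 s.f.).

y ≈ 45.0 mg/L

y_t = L₀(1 − e^(−k_d t)) = 53.0 × (1 − e^(−0.194×9.72))
= 53.0 × (1 − 0.1517) = 53.0 × 0.8483 = 44.96 mg/L.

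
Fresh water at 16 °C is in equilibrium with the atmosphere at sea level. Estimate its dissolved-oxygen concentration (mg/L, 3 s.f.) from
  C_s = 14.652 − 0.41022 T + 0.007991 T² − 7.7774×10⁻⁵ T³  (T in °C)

C_s ≈ 9.82 mg/L

C_s = 14.652 − 0.41022×16 + 0.007991×16² − 7.7774×10⁻⁵×16³ = 9.816 mg/L.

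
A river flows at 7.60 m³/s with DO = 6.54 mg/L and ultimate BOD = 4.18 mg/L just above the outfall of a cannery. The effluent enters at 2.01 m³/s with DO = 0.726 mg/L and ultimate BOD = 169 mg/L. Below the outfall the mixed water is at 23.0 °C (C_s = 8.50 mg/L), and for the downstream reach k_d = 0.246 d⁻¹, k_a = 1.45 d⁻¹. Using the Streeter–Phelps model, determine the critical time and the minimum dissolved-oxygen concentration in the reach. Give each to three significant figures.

t_c ≈ 1.05 d; minimum DO ≈ 3.43 mg/L

Mixed DO = (7.60×6.54 + 2.01×0.726)/(7.60+2.01) = 51.16/9.610 = 5.324 mg/L.
Mixed L₀ = (7.60×4.18 + 2.01×169)/(9.610) = 371.5/9.610 = 38.65 mg/L.
Initial deficit D₀ = C_s − DO₀ = 8.50 − 5.324 = 3.176 mg/L.
t_c = (1/1.204) ln[(1.45/0.246)(1 − 3.176×1.204/(0.246×38.65))] = 0.8306 × ln(3.524) = 1.046 d.
D_c = (0.246/1.45) × 38.65 × e^(−0.246×1.046) = 0.1697 × 38.65 × 0.7731 = 5.070 mg/L.
Minimum DO = 8.50 − 5.070 = 3.430 mg/L.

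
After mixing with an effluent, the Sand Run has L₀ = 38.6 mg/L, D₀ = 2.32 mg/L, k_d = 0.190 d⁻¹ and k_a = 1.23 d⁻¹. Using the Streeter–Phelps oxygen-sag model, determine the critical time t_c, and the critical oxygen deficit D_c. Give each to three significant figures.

t_c ≈ 1.41 d; D_c ≈ 4.56 mg/L

With k_a/k_d = 6.474 and 1 − D₀(k_a−k_d)/(k_d L₀) = 0.6710,
t_c = ln(6.474 × 0.6710) / (1.23 − 0.190) = ln(4.344) / 1.040 = 1.469/1.040 = 1.412 d.
L(t_c) = L₀ e^(−k_d t_c) = 38.6 × 0.7647 = 29.52 mg/L, and at the critical point k_a D_c = k_d L, so D_c = (0.190/1.23) × 29.52 = 4.559 mg/L.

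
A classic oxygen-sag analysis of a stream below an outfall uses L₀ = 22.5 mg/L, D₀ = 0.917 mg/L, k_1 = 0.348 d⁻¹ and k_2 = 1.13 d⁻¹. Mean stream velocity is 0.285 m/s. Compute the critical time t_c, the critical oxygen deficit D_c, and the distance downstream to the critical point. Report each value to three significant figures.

t_c ≈ 1.38 d; D_c ≈ 4.28 mg/L; x_c ≈ 34.1 km

At the critical point dD/dt = 0, so k_1 L₀ e^(−k_1 t) = k_2 D. Substituting D(t) from the Streeter–Phelps equation and solving for t gives
t_c = ln[(k_2/k_1)(1 − D₀(k_2−k_1)/(k_1 L₀))] / (k_2−k_1).
Here k_2−k_1 = 0.7820 d⁻¹ and 1 − D₀(k_2−k_1)/(k_1 L₀) = 1 − 0.917×0.7820/(0.348×22.5) = 0.9084, so
t_c = ln(3.247 × 0.9084) / 0.7820 = 1.082 / 0.7820 = 1.383 d.
D_c = (k_1/k_2) L₀ e^(−k_1 t_c) = (0.348/1.13) × 22.5 × e^(−0.348×1.383) = 0.3080 × 22.5 × 0.6179 = 4.282 mg/L.
x_c = v t_c = 0.285 m/s × 1.383 d × 86400 s/d = 34060 m ≈ 34.1 km.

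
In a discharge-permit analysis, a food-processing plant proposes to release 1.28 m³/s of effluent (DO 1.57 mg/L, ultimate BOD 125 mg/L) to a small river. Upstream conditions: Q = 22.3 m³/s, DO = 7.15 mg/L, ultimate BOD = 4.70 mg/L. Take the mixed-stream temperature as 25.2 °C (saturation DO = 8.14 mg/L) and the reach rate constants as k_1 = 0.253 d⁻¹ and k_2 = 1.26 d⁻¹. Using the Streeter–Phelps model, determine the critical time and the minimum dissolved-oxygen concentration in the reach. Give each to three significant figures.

Mixed DO = (22.3×7.15 + 1.28×1.57)/(22.3+1.28) = 161.5/23.58 = 6.847 mg/L.
Mixed L₀ = (22.3×4.70 + 1.28×125)/(23.58) = 264.8/23.58 = 11.23 mg/L.
Initial deficit D₀ = C_s − DO₀ = 8.14 − 6.847 = 1.293 mg/L.
t_c = (1/1.007) ln[(1.26/0.253)(1 − 1.293×1.007/(0.253×11.23))] = 0.9930 × ln(2.698) = 0.9857 d.
D_c = (0.253/1.26) × 11.23 × e^(−0.253×0.9857) = 0.2008 × 11.23 × 0.7793 = 1.757 mg/L.
Minimum DO = 8.14 − 1.757 = 6.383 mg/L.

t_c ≈ 0.986 d; minimum DO ≈ 6.38 mg/L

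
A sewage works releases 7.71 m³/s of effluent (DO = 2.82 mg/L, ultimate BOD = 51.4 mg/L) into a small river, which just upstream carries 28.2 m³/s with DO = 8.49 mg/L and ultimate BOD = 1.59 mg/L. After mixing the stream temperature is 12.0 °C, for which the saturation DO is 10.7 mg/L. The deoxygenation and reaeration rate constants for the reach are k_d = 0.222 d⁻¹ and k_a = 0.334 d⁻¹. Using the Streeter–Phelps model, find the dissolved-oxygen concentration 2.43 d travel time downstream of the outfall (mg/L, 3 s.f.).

DO ≈ 5.80 mg/L

Mixed DO = (28.2×8.49 + 7.71×2.82)/(28.2+7.71) = 261.2/35.91 = 7.273 mg/L.
Mixed L₀ = (28.2×1.59 + 7.71×51.4)/(35.91) = 441.1/35.91 = 12.28 mg/L.
Initial deficit D₀ = C_s − DO₀ = 10.7 − 7.273 = 3.427 mg/L.
D(2.43) = [0.222×12.28/(0.334−0.222)](e^(−0.222×2.43) − e^(−0.334×2.43)) + 3.427 e^(−0.334×2.43)
= 24.35 × (0.5831 − 0.4441) + 3.427 × 0.4441 = 4.905 mg/L.
DO = 10.7 − 4.905 = 5.795 mg/L.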